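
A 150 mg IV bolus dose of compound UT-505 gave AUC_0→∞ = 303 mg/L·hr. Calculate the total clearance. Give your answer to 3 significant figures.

CL = Dose_iv / AUC_0→∞
   = 150 / 303 = 0.49505 L/hr

CL = 0.495 L/hr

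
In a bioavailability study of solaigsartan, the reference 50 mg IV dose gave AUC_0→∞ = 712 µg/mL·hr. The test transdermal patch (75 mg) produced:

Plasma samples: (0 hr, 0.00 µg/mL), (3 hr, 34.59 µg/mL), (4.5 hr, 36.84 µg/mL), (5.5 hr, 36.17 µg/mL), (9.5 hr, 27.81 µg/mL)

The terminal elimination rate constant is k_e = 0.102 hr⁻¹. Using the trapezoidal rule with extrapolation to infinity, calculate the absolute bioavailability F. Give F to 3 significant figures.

Trapezoidal AUC_0→9.5 (transdermal patch):
  [0→3]: (0.00+34.59)/2 × 3 = 51.885
  [3→4.5]: (34.59+36.84)/2 × 1.5 = 53.5725
  [4.5→5.5]: (36.84+36.17)/2 × 1 = 36.505
  [5.5→9.5]: (36.17+27.81)/2 × 4 = 127.96
  Sum = 269.9225 µg/mL·hr
Tail: C_last/k_e = 27.81/0.102 = 272.647
AUC_0→∞ (transdermal patch) = 269.9225 + 272.647 = 542.5695 µg/mL·hr
F = (AUC_ev/D_ev)/(AUC_iv/D_iv) = (542.5695/75)/(712/50) = 7.23426/14.24 = 0.5080

F = 0.508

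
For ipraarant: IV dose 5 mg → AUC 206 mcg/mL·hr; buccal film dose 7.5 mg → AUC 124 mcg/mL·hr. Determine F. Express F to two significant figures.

F = (AUC_ev / D_ev) / (AUC_iv / D_iv)
  = (124/7.5) / (206/5)
  = 16.5333 / 41.2 = 0.4013

F = 0.40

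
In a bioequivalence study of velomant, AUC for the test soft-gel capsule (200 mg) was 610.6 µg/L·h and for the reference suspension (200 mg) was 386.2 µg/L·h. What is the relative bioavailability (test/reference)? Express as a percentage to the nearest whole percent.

F_rel = (AUC_test/D_test) / (AUC_ref/D_ref)
      = (610.6/200) / (386.2/200)
      = 3.053 / 1.931 = 1.5810 = 158.10%

F_rel = 158%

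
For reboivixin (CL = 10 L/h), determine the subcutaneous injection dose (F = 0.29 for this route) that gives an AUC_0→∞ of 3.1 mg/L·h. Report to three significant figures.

Dose = CL × AUC_0→∞ / F
     = 10 × 3.1 / 0.29 = 106.897 mg

Dose = 107 mg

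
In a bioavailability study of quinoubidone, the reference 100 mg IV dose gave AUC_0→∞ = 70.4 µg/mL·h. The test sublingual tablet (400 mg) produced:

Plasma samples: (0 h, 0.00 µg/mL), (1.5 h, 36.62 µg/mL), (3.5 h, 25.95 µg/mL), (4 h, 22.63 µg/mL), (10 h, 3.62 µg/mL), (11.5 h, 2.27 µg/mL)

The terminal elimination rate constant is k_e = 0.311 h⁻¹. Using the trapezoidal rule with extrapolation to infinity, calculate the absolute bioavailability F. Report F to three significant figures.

Trapezoidal AUC_0→11.5 (sublingual tablet):
  [0→1.5]: (0.00+36.62)/2 × 1.5 = 27.465
  [1.5→3.5]: (36.62+25.95)/2 × 2 = 62.57
  [3.5→4]: (25.95+22.63)/2 × 0.5 = 12.145
  [4→10]: (22.63+3.62)/2 × 6 = 78.75
  [10→11.5]: (3.62+2.27)/2 × 1.5 = 4.4175
  Sum = 185.3475 µg/mL·h
Tail: C_last/k_e = 2.27/0.311 = 7.299
AUC_0→∞ (sublingual tablet) = 185.3475 + 7.299 = 192.6465 µg/mL·h
F = (AUC_ev/D_ev)/(AUC_iv/D_iv) = (192.6465/400)/(70.4/100) = 0.48161625/0.704 = 0.6841

F = 0.684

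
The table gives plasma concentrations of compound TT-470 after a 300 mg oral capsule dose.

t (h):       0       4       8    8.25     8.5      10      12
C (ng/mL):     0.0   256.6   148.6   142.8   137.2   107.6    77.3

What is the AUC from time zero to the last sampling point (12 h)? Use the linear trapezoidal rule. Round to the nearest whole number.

Trapezoidal AUC_0→12:
  [0→4]: (0.0+256.6)/2 × 4 = 513.2
  [4→8]: (256.6+148.6)/2 × 4 = 810.4
  [8→8.25]: (148.6+142.8)/2 × 0.25 = 36.425
  [8.25→8.5]: (142.8+137.2)/2 × 0.25 = 35.0
  [8.5→10]: (137.2+107.6)/2 × 1.5 = 183.6
  [10→12]: (107.6+77.3)/2 × 2 = 184.9
  Sum = 1763.525 ng/mL·h

AUC = 1764 ng/mL·h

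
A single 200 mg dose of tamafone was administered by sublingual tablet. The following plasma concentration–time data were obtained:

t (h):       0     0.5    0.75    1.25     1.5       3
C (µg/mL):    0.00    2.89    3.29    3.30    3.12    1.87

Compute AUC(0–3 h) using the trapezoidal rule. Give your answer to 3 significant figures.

Trapezoidal AUC_0→3:
  [0→0.5]: (0.00+2.89)/2 × 0.5 = 0.7225
  [0.5→0.75]: (2.89+3.29)/2 × 0.25 = 0.7725
  [0.75→1.25]: (3.29+3.30)/2 × 0.5 = 1.6475
  [1.25→1.5]: (3.30+3.12)/2 × 0.25 = 0.8025
  [1.5→3]: (3.12+1.87)/2 × 1.5 = 3.7425
  Sum = 7.6875 µg/mL·h

AUC = 7.69 µg/mL·h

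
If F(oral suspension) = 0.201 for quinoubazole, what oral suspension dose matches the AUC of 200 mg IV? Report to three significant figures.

For equal systemic exposure: F × D_ev = D_iv
D_ev = D_iv / F = 200 / 0.201 = 995.025 mg

D_oral = 995 mg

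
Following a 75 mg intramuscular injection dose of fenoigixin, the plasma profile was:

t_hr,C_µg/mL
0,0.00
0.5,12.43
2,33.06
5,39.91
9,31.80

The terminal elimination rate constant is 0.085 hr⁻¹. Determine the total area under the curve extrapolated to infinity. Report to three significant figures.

Trapezoidal AUC_0→9:
  [0→0.5]: (0.00+12.43)/2 × 0.5 = 3.1075
  [0.5→2]: (12.43+33.06)/2 × 1.5 = 34.1175
  [2→5]: (33.06+39.91)/2 × 3 = 109.455
  [5→9]: (39.91+31.80)/2 × 4 = 143.42
  Sum = 290.1 µg/mL·hr
Extrapolated tail: C_last / k_e = 31.80 / 0.085 = 374.118
AUC_0→∞ = 290.1 + 374.118 = 664.218 µg/mL·hr

AUC = 664 µg/mL·hr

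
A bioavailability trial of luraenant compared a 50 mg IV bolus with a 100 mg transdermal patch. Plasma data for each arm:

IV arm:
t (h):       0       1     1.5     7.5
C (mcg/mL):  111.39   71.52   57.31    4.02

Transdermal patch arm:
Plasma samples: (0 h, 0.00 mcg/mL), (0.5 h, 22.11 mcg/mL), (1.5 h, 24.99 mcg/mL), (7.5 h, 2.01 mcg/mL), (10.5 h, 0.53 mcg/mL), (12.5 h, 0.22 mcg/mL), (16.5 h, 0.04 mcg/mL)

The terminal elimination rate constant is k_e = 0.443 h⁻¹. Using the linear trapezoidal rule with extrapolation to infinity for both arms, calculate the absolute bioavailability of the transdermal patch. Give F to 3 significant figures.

F = 0.182

Trapezoidal AUC_0→7.5 (IV):
  [0→1]: (111.39+71.52)/2 × 1 = 91.455
  [1→1.5]: (71.52+57.31)/2 × 0.5 = 32.2075
  [1.5→7.5]: (57.31+4.02)/2 × 6 = 183.99
  Sum = 307.6525 mcg/mL·h
IV tail: 4.02/0.443 = 9.074; AUC_iv,0→∞ = 307.6525 + 9.074 = 316.7265 mcg/mL·h
Trapezoidal AUC_0→16.5 (transdermal patch):
  [0→0.5]: (0.00+22.11)/2 × 0.5 = 5.5275
  [0.5→1.5]: (22.11+24.99)/2 × 1 = 23.55
  [1.5→7.5]: (24.99+2.01)/2 × 6 = 81.0
  [7.5→10.5]: (2.01+0.53)/2 × 3 = 3.81
  [10.5→12.5]: (0.53+0.22)/2 × 2 = 0.75
  [12.5→16.5]: (0.22+0.04)/2 × 4 = 0.52
  Sum = 115.1575 mcg/mL·h
transdermal patch tail: 0.04/0.443 = 0.090; AUC_ev,0→∞ = 115.1575 + 0.090 = 115.2475 mcg/mL·h
F = (AUC_ev/D_ev)/(AUC_iv/D_iv) = (115.2475/100)/(316.7265/50) = 1.152475/6.33453 = 0.1819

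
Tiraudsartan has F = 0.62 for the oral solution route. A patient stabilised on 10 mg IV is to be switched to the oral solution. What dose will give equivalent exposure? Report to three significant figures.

For equal systemic exposure: F × D_ev = D_iv
D_ev = D_iv / F = 10 / 0.62 = 16.129 mg

D_oral = 16.1 mg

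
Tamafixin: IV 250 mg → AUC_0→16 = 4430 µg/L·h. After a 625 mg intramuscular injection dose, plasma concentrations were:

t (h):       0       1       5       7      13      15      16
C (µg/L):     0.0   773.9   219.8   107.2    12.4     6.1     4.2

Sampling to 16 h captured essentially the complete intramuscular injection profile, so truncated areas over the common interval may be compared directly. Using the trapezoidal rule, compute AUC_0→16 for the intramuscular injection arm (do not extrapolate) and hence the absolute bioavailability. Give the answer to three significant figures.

F = 0.278

Trapezoidal AUC_0→16 (intramuscular injection):
  [0→1]: (0.0+773.9)/2 × 1 = 386.95
  [1→5]: (773.9+219.8)/2 × 4 = 1987.4
  [5→7]: (219.8+107.2)/2 × 2 = 327.0
  [7→13]: (107.2+12.4)/2 × 6 = 358.8
  [13→15]: (12.4+6.1)/2 × 2 = 18.5
  [15→16]: (6.1+4.2)/2 × 1 = 5.15
  Sum = 3083.8 µg/L·h
F = (AUC_ev/D_ev)/(AUC_iv/D_iv) = (3083.8/625)/(4430/250) = 4.93408/17.72 = 0.2784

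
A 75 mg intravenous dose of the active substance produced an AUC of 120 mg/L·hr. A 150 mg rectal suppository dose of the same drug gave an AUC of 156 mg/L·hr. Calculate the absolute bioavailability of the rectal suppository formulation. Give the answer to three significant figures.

F = (AUC_ev / D_ev) / (AUC_iv / D_iv)
  = (156/150) / (120/75)
  = 1.04 / 1.6 = 0.6500

F = 0.650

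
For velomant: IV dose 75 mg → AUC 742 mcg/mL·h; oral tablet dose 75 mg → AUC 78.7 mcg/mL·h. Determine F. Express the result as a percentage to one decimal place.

F = 10.6%

F = (AUC_ev / D_ev) / (AUC_iv / D_iv)
  = (78.7/75) / (742/75)
  = 1.04933 / 9.89333 = 0.1061
  = 10.61%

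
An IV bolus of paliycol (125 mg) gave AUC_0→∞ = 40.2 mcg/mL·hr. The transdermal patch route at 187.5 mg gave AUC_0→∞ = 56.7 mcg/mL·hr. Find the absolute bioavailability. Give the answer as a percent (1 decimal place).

F = 94.0%

F = (AUC_ev / D_ev) / (AUC_iv / D_iv)
  = (56.7/187.5) / (40.2/125)
  = 0.3024 / 0.3216 = 0.9403
  = 94.03%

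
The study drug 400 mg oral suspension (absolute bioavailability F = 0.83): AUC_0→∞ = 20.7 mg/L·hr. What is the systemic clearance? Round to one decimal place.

CL = 16.0 L/hr

CL = F × Dose / AUC_0→∞
   = 0.83 × 400 / 20.7 = 16.0386 L/hr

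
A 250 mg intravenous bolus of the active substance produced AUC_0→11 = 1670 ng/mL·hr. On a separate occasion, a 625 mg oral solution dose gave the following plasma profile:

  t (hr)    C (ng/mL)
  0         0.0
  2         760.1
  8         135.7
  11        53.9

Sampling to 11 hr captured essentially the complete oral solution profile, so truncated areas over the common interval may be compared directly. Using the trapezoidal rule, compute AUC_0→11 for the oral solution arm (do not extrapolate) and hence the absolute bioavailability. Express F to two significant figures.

Trapezoidal AUC_0→11 (oral solution):
  [0→2]: (0.0+760.1)/2 × 2 = 760.1
  [2→8]: (760.1+135.7)/2 × 6 = 2687.4
  [8→11]: (135.7+53.9)/2 × 3 = 284.4
  Sum = 3731.9 ng/mL·hr
F = (AUC_ev/D_ev)/(AUC_iv/D_iv) = (3731.9/625)/(1670/250) = 5.97104/6.68 = 0.8939

F = 0.89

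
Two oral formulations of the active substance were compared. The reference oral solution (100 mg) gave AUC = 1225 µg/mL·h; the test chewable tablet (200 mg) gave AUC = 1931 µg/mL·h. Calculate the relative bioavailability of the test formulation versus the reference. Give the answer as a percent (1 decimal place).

F_rel = 78.8%

F_rel = (AUC_test/D_test) / (AUC_ref/D_ref)
      = (1931/200) / (1225/100)
      = 9.655 / 12.25 = 0.7882 = 78.82%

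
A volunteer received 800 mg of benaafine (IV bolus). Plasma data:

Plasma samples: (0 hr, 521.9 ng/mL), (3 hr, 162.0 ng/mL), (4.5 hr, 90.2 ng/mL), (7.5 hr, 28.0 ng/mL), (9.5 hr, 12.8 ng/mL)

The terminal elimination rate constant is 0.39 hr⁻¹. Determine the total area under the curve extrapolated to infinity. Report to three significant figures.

Trapezoidal AUC_0→9.5:
  [0→3]: (521.9+162.0)/2 × 3 = 1025.85
  [3→4.5]: (162.0+90.2)/2 × 1.5 = 189.15
  [4.5→7.5]: (90.2+28.0)/2 × 3 = 177.3
  [7.5→9.5]: (28.0+12.8)/2 × 2 = 40.8
  Sum = 1433.1 ng/mL·hr
Extrapolated tail: C_last / k_e = 12.8 / 0.39 = 32.821
AUC_0→∞ = 1433.1 + 32.821 = 1465.921 ng/mL·hr

AUC = 1470 ng/mL·hr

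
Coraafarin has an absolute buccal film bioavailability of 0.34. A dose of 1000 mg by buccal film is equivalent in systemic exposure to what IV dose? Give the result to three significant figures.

Systemic exposure from an extravascular dose = F × D_ev, so the equivalent IV dose is F × D_ev.
D_iv = F × D_ev = 0.34 × 1000 = 340 mg

D_iv = 340 mg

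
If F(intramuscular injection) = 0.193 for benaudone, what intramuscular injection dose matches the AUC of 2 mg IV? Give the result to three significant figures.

D_intramuscular = 10.4 mg

For equal systemic exposure: F × D_ev = D_iv
D_ev = D_iv / F = 2 / 0.193 = 10.3627 mg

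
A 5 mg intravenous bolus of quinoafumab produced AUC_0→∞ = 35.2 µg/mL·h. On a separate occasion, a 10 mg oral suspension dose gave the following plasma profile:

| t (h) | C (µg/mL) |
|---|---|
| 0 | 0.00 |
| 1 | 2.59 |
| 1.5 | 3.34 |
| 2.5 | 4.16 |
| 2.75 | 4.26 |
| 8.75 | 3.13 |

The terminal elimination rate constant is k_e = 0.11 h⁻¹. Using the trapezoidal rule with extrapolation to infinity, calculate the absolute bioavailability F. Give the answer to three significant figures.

Trapezoidal AUC_0→8.75 (oral suspension):
  [0→1]: (0.00+2.59)/2 × 1 = 1.295
  [1→1.5]: (2.59+3.34)/2 × 0.5 = 1.4825
  [1.5→2.5]: (3.34+4.16)/2 × 1 = 3.75
  [2.5→2.75]: (4.16+4.26)/2 × 0.25 = 1.0525
  [2.75→8.75]: (4.26+3.13)/2 × 6 = 22.17
  Sum = 29.75 µg/mL·h
Tail: C_last/k_e = 3.13/0.11 = 28.455
AUC_0→∞ (oral suspension) = 29.75 + 28.455 = 58.205 µg/mL·h
F = (AUC_ev/D_ev)/(AUC_iv/D_iv) = (58.205/10)/(35.2/5) = 5.8205/7.04 = 0.8268

F = 0.827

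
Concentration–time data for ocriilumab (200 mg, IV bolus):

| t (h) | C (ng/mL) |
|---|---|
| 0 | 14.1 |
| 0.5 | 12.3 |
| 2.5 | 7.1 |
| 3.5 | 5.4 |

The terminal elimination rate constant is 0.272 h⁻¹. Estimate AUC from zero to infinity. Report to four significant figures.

Trapezoidal AUC_0→3.5:
  [0→0.5]: (14.1+12.3)/2 × 0.5 = 6.6
  [0.5→2.5]: (12.3+7.1)/2 × 2 = 19.4
  [2.5→3.5]: (7.1+5.4)/2 × 1 = 6.25
  Sum = 32.25 ng/mL·h
Extrapolated tail: C_last / k_e = 5.4 / 0.272 = 19.853
AUC_0→∞ = 32.25 + 19.853 = 52.103 ng/mL·h

AUC = 52.10 ng/mL·h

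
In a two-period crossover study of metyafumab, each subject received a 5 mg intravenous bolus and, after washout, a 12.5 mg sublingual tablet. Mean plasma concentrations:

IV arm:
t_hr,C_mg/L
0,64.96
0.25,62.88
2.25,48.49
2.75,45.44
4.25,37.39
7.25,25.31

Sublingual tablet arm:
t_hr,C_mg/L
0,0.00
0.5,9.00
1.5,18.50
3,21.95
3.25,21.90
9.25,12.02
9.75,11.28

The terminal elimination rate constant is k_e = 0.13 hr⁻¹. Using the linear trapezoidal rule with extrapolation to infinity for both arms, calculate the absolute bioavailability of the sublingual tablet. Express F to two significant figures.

Trapezoidal AUC_0→7.25 (IV):
  [0→0.25]: (64.96+62.88)/2 × 0.25 = 15.98
  [0.25→2.25]: (62.88+48.49)/2 × 2 = 111.37
  [2.25→2.75]: (48.49+45.44)/2 × 0.5 = 23.4825
  [2.75→4.25]: (45.44+37.39)/2 × 1.5 = 62.1225
  [4.25→7.25]: (37.39+25.31)/2 × 3 = 94.05
  Sum = 307.005 mg/L·hr
IV tail: 25.31/0.13 = 194.692; AUC_iv,0→∞ = 307.005 + 194.692 = 501.697 mg/L·hr
Trapezoidal AUC_0→9.75 (sublingual tablet):
  [0→0.5]: (0.00+9.00)/2 × 0.5 = 2.25
  [0.5→1.5]: (9.00+18.50)/2 × 1 = 13.75
  [1.5→3]: (18.50+21.95)/2 × 1.5 = 30.3375
  [3→3.25]: (21.95+21.90)/2 × 0.25 = 5.48125
  [3.25→9.25]: (21.90+12.02)/2 × 6 = 101.76
  [9.25→9.75]: (12.02+11.28)/2 × 0.5 = 5.825
  Sum = 159.40375 mg/L·hr
sublingual tablet tail: 11.28/0.13 = 86.769; AUC_ev,0→∞ = 159.40375 + 86.769 = 246.17275 mg/L·hr
F = (AUC_ev/D_ev)/(AUC_iv/D_iv) = (246.17275/12.5)/(501.697/5) = 19.69382/100.3394 = 0.1963

F = 0.20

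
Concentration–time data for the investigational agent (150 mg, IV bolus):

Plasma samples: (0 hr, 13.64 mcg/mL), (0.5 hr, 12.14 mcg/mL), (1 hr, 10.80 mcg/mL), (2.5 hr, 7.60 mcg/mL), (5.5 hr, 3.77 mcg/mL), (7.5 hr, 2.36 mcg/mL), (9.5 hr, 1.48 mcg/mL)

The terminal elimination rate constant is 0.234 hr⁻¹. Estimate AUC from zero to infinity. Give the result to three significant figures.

Trapezoidal AUC_0→9.5:
  [0→0.5]: (13.64+12.14)/2 × 0.5 = 6.445
  [0.5→1]: (12.14+10.80)/2 × 0.5 = 5.735
  [1→2.5]: (10.80+7.60)/2 × 1.5 = 13.8
  [2.5→5.5]: (7.60+3.77)/2 × 3 = 17.055
  [5.5→7.5]: (3.77+2.36)/2 × 2 = 6.13
  [7.5→9.5]: (2.36+1.48)/2 × 2 = 3.84
  Sum = 53.005 mcg/mL·hr
Extrapolated tail: C_last / k_e = 1.48 / 0.234 = 6.325
AUC_0→∞ = 53.005 + 6.325 = 59.33 mcg/mL·hr

AUC = 59.3 mcg/mL·hr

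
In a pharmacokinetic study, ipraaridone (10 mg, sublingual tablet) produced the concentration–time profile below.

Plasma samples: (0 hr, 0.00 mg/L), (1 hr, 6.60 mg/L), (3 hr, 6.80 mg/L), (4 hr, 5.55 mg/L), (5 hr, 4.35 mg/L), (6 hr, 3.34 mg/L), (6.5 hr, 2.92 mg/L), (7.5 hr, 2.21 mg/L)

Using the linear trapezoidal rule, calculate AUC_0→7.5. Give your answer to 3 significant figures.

Trapezoidal AUC_0→7.5:
  [0→1]: (0.00+6.60)/2 × 1 = 3.3
  [1→3]: (6.60+6.80)/2 × 2 = 13.4
  [3→4]: (6.80+5.55)/2 × 1 = 6.175
  [4→5]: (5.55+4.35)/2 × 1 = 4.95
  [5→6]: (4.35+3.34)/2 × 1 = 3.845
  [6→6.5]: (3.34+2.92)/2 × 0.5 = 1.565
  [6.5→7.5]: (2.92+2.21)/2 × 1 = 2.565
  Sum = 35.8 mg/L·hr

AUC = 35.8 mg/L·hr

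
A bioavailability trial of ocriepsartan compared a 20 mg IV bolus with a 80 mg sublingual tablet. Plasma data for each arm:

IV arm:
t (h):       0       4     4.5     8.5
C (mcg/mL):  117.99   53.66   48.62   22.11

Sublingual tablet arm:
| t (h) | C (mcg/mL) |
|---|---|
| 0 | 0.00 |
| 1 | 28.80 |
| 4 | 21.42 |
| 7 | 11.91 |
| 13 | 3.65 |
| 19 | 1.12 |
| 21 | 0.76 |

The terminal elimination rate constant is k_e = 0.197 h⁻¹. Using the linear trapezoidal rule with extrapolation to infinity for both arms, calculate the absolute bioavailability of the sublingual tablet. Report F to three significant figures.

F = 0.0829

Trapezoidal AUC_0→8.5 (IV):
  [0→4]: (117.99+53.66)/2 × 4 = 343.3
  [4→4.5]: (53.66+48.62)/2 × 0.5 = 25.57
  [4.5→8.5]: (48.62+22.11)/2 × 4 = 141.46
  Sum = 510.33 mcg/mL·h
IV tail: 22.11/0.197 = 112.234; AUC_iv,0→∞ = 510.33 + 112.234 = 622.564 mcg/mL·h
Trapezoidal AUC_0→21 (sublingual tablet):
  [0→1]: (0.00+28.80)/2 × 1 = 14.4
  [1→4]: (28.80+21.42)/2 × 3 = 75.33
  [4→7]: (21.42+11.91)/2 × 3 = 49.995
  [7→13]: (11.91+3.65)/2 × 6 = 46.68
  [13→19]: (3.65+1.12)/2 × 6 = 14.31
  [19→21]: (1.12+0.76)/2 × 2 = 1.88
  Sum = 202.595 mcg/mL·h
sublingual tablet tail: 0.76/0.197 = 3.858; AUC_ev,0→∞ = 202.595 + 3.858 = 206.453 mcg/mL·h
F = (AUC_ev/D_ev)/(AUC_iv/D_iv) = (206.453/80)/(622.564/20) = 2.5806625/31.1282 = 0.0829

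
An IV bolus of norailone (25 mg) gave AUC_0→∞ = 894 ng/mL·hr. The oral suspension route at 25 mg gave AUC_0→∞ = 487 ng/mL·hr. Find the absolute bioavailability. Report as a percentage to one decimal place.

F = (AUC_ev / D_ev) / (AUC_iv / D_iv)
  = (487/25) / (894/25)
  = 19.48 / 35.76 = 0.5447
  = 54.47%

F = 54.5%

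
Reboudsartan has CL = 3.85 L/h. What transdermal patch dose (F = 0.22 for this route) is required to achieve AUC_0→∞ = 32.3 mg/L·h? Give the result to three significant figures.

Dose = CL × AUC_0→∞ / F
     = 3.85 × 32.3 / 0.22 = 565.25 mg

Dose = 565 mg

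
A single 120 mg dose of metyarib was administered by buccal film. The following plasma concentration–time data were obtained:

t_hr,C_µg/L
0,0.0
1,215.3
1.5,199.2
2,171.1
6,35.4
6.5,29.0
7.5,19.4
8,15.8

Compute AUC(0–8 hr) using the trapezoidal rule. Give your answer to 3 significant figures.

Trapezoidal AUC_0→8:
  [0→1]: (0.0+215.3)/2 × 1 = 107.65
  [1→1.5]: (215.3+199.2)/2 × 0.5 = 103.625
  [1.5→2]: (199.2+171.1)/2 × 0.5 = 92.575
  [2→6]: (171.1+35.4)/2 × 4 = 413.0
  [6→6.5]: (35.4+29.0)/2 × 0.5 = 16.1
  [6.5→7.5]: (29.0+19.4)/2 × 1 = 24.2
  [7.5→8]: (19.4+15.8)/2 × 0.5 = 8.8
  Sum = 765.95 µg/L·hr

AUC = 766 µg/L·hr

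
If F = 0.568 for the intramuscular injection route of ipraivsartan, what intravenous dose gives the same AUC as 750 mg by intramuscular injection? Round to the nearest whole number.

Systemic exposure from an extravascular dose = F × D_ev, so the equivalent IV dose is F × D_ev.
D_iv = F × D_ev = 0.568 × 750 = 426 mg

D_iv = 426 mg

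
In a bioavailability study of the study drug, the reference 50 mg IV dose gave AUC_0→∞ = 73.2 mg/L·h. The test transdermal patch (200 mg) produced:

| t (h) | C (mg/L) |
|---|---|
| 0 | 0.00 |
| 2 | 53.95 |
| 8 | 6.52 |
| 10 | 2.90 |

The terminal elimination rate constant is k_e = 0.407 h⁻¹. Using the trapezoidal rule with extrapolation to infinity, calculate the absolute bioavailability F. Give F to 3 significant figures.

Trapezoidal AUC_0→10 (transdermal patch):
  [0→2]: (0.00+53.95)/2 × 2 = 53.95
  [2→8]: (53.95+6.52)/2 × 6 = 181.41
  [8→10]: (6.52+2.90)/2 × 2 = 9.42
  Sum = 244.78 mg/L·h
Tail: C_last/k_e = 2.90/0.407 = 7.125
AUC_0→∞ (transdermal patch) = 244.78 + 7.125 = 251.905 mg/L·h
F = (AUC_ev/D_ev)/(AUC_iv/D_iv) = (251.905/200)/(73.2/50) = 1.259525/1.464 = 0.8603

F = 0.860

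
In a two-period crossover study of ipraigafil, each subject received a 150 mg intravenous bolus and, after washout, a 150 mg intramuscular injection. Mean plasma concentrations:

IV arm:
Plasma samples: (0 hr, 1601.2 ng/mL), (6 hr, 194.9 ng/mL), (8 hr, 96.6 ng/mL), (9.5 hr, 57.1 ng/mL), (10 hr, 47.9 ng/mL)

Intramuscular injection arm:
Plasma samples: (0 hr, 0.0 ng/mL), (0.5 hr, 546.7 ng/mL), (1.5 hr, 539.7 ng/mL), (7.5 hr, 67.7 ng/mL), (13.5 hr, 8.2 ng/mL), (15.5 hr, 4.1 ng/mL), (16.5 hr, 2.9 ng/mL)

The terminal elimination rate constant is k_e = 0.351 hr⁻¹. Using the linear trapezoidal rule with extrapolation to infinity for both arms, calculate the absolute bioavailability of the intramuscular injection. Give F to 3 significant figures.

F = 0.462

Trapezoidal AUC_0→10 (IV):
  [0→6]: (1601.2+194.9)/2 × 6 = 5388.3
  [6→8]: (194.9+96.6)/2 × 2 = 291.5
  [8→9.5]: (96.6+57.1)/2 × 1.5 = 115.275
  [9.5→10]: (57.1+47.9)/2 × 0.5 = 26.25
  Sum = 5821.325 ng/mL·hr
IV tail: 47.9/0.351 = 136.467; AUC_iv,0→∞ = 5821.325 + 136.467 = 5957.792 ng/mL·hr
Trapezoidal AUC_0→16.5 (intramuscular injection):
  [0→0.5]: (0.0+546.7)/2 × 0.5 = 136.675
  [0.5→1.5]: (546.7+539.7)/2 × 1 = 543.2
  [1.5→7.5]: (539.7+67.7)/2 × 6 = 1822.2
  [7.5→13.5]: (67.7+8.2)/2 × 6 = 227.7
  [13.5→15.5]: (8.2+4.1)/2 × 2 = 12.3
  [15.5→16.5]: (4.1+2.9)/2 × 1 = 3.5
  Sum = 2745.575 ng/mL·hr
intramuscular injection tail: 2.9/0.351 = 8.262; AUC_ev,0→∞ = 2745.575 + 8.262 = 2753.837 ng/mL·hr
F = (AUC_ev/D_ev)/(AUC_iv/D_iv) = (2753.837/150)/(5957.792/150) = 18.3589/39.7186 = 0.4622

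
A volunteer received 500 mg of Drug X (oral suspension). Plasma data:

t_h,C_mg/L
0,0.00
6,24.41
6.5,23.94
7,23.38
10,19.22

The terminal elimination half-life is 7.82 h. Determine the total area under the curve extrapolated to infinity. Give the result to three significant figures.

Trapezoidal AUC_0→10:
  [0→6]: (0.00+24.41)/2 × 6 = 73.23
  [6→6.5]: (24.41+23.94)/2 × 0.5 = 12.0875
  [6.5→7]: (23.94+23.38)/2 × 0.5 = 11.83
  [7→10]: (23.38+19.22)/2 × 3 = 63.9
  Sum = 161.0475 mg/L·h
k_e = ln2 / t½ = 0.693147 / 7.82 = 0.0886 h^-1
Extrapolated tail: C_last / k_e = 19.22 / 0.0886 = 216.930
AUC_0→∞ = 161.0475 + 216.930 = 377.9775 mg/L·h

AUC = 378 mg/L·h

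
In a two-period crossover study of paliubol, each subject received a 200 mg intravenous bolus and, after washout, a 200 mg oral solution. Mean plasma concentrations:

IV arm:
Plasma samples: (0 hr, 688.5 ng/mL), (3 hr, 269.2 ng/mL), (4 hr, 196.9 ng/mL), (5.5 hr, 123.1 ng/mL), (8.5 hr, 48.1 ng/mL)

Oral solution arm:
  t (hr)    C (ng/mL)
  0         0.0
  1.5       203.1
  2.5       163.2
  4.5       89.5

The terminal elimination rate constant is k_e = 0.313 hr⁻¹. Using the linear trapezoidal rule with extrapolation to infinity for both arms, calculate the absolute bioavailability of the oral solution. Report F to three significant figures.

Trapezoidal AUC_0→8.5 (IV):
  [0→3]: (688.5+269.2)/2 × 3 = 1436.55
  [3→4]: (269.2+196.9)/2 × 1 = 233.05
  [4→5.5]: (196.9+123.1)/2 × 1.5 = 240.0
  [5.5→8.5]: (123.1+48.1)/2 × 3 = 256.8
  Sum = 2166.4 ng/mL·hr
IV tail: 48.1/0.313 = 153.674; AUC_iv,0→∞ = 2166.4 + 153.674 = 2320.074 ng/mL·hr
Trapezoidal AUC_0→4.5 (oral solution):
  [0→1.5]: (0.0+203.1)/2 × 1.5 = 152.325
  [1.5→2.5]: (203.1+163.2)/2 × 1 = 183.15
  [2.5→4.5]: (163.2+89.5)/2 × 2 = 252.7
  Sum = 588.175 ng/mL·hr
oral solution tail: 89.5/0.313 = 285.942; AUC_ev,0→∞ = 588.175 + 285.942 = 874.117 ng/mL·hr
F = (AUC_ev/D_ev)/(AUC_iv/D_iv) = (874.117/200)/(2320.074/200) = 4.370585/11.60037 = 0.3768

F = 0.377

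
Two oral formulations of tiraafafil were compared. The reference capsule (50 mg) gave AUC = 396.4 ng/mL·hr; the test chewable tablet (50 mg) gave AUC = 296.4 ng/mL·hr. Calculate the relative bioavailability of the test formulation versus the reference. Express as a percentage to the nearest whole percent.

F_rel = (AUC_test/D_test) / (AUC_ref/D_ref)
      = (296.4/50) / (396.4/50)
      = 5.928 / 7.928 = 0.7477 = 74.77%

F_rel = 75%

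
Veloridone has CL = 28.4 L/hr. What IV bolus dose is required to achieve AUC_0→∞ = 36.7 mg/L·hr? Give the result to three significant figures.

Dose_iv = CL × AUC_0→∞
     = 28.4 × 36.7 = 1042.28 mg

Dose = 1040 mg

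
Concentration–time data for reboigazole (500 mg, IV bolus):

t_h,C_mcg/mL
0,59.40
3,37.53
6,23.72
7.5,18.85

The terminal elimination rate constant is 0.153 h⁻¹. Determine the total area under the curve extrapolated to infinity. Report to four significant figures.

AUC = 392.4 mcg/mL·h

Trapezoidal AUC_0→7.5:
  [0→3]: (59.40+37.53)/2 × 3 = 145.395
  [3→6]: (37.53+23.72)/2 × 3 = 91.875
  [6→7.5]: (23.72+18.85)/2 × 1.5 = 31.9275
  Sum = 269.1975 mcg/mL·h
Extrapolated tail: C_last / k_e = 18.85 / 0.153 = 123.203
AUC_0→∞ = 269.1975 + 123.203 = 392.4005 mcg/mL·h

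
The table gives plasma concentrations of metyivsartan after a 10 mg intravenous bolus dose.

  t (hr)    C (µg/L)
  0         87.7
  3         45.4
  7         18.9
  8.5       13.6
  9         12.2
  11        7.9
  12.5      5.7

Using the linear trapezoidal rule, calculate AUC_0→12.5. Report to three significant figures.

AUC = 389 µg/L·hr

Trapezoidal AUC_0→12.5:
  [0→3]: (87.7+45.4)/2 × 3 = 199.65
  [3→7]: (45.4+18.9)/2 × 4 = 128.6
  [7→8.5]: (18.9+13.6)/2 × 1.5 = 24.375
  [8.5→9]: (13.6+12.2)/2 × 0.5 = 6.45
  [9→11]: (12.2+7.9)/2 × 2 = 20.1
  [11→12.5]: (7.9+5.7)/2 × 1.5 = 10.2
  Sum = 389.375 µg/L·hr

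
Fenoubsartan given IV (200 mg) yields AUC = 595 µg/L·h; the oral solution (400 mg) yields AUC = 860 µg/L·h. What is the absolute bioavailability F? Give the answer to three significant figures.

F = (AUC_ev / D_ev) / (AUC_iv / D_iv)
  = (860/400) / (595/200)
  = 2.15 / 2.975 = 0.7227

F = 0.723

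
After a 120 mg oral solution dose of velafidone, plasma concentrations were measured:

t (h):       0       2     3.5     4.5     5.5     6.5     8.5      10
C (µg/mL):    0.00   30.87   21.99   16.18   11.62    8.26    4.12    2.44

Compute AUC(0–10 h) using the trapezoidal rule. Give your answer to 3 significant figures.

AUC = 131 µg/mL·h

Trapezoidal AUC_0→10:
  [0→2]: (0.00+30.87)/2 × 2 = 30.87
  [2→3.5]: (30.87+21.99)/2 × 1.5 = 39.645
  [3.5→4.5]: (21.99+16.18)/2 × 1 = 19.085
  [4.5→5.5]: (16.18+11.62)/2 × 1 = 13.9
  [5.5→6.5]: (11.62+8.26)/2 × 1 = 9.94
  [6.5→8.5]: (8.26+4.12)/2 × 2 = 12.38
  [8.5→10]: (4.12+2.44)/2 × 1.5 = 4.92
  Sum = 130.74 µg/mL·h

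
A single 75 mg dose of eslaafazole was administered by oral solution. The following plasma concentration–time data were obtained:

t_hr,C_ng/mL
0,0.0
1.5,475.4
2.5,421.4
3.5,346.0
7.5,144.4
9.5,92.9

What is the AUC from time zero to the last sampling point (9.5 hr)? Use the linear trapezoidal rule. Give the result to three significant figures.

AUC = 2410 ng/mL·hr

Trapezoidal AUC_0→9.5:
  [0→1.5]: (0.0+475.4)/2 × 1.5 = 356.55
  [1.5→2.5]: (475.4+421.4)/2 × 1 = 448.4
  [2.5→3.5]: (421.4+346.0)/2 × 1 = 383.7
  [3.5→7.5]: (346.0+144.4)/2 × 4 = 980.8
  [7.5→9.5]: (144.4+92.9)/2 × 2 = 237.3
  Sum = 2406.75 ng/mL·hr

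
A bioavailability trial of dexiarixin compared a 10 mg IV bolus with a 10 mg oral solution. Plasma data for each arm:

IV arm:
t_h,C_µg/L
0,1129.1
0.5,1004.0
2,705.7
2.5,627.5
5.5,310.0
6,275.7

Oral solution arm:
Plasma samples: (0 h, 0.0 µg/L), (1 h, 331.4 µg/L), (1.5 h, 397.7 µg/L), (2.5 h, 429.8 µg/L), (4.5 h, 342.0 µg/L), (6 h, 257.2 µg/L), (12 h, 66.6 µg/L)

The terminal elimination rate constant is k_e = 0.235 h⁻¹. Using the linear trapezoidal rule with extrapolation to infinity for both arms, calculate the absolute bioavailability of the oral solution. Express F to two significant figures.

Trapezoidal AUC_0→6 (IV):
  [0→0.5]: (1129.1+1004.0)/2 × 0.5 = 533.275
  [0.5→2]: (1004.0+705.7)/2 × 1.5 = 1282.275
  [2→2.5]: (705.7+627.5)/2 × 0.5 = 333.3
  [2.5→5.5]: (627.5+310.0)/2 × 3 = 1406.25
  [5.5→6]: (310.0+275.7)/2 × 0.5 = 146.425
  Sum = 3701.525 µg/L·h
IV tail: 275.7/0.235 = 1173.191; AUC_iv,0→∞ = 3701.525 + 1173.191 = 4874.716 µg/L·h
Trapezoidal AUC_0→12 (oral solution):
  [0→1]: (0.0+331.4)/2 × 1 = 165.7
  [1→1.5]: (331.4+397.7)/2 × 0.5 = 182.275
  [1.5→2.5]: (397.7+429.8)/2 × 1 = 413.75
  [2.5→4.5]: (429.8+342.0)/2 × 2 = 771.8
  [4.5→6]: (342.0+257.2)/2 × 1.5 = 449.4
  [6→12]: (257.2+66.6)/2 × 6 = 971.4
  Sum = 2954.325 µg/L·h
oral solution tail: 66.6/0.235 = 283.404; AUC_ev,0→∞ = 2954.325 + 283.404 = 3237.729 µg/L·h
F = (AUC_ev/D_ev)/(AUC_iv/D_iv) = (3237.729/10)/(4874.716/10) = 323.7729/487.4716 = 0.6642

F = 0.66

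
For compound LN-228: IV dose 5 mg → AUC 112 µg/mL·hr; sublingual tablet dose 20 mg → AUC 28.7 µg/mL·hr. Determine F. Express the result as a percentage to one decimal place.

F = 6.4%

F = (AUC_ev / D_ev) / (AUC_iv / D_iv)
  = (28.7/20) / (112/5)
  = 1.435 / 22.4 = 0.0641
  = 6.41%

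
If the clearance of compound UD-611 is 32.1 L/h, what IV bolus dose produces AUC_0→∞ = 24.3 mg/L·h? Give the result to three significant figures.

Dose_iv = CL × AUC_0→∞
     = 32.1 × 24.3 = 780.03 mg

Dose = 780 mg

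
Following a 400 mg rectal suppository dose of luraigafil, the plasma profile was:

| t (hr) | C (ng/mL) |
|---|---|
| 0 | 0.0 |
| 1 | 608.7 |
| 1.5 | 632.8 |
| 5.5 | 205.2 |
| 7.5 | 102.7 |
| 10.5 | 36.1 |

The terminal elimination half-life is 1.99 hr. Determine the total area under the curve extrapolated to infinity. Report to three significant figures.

AUC = 2910 ng/mL·hr

Trapezoidal AUC_0→10.5:
  [0→1]: (0.0+608.7)/2 × 1 = 304.35
  [1→1.5]: (608.7+632.8)/2 × 0.5 = 310.375
  [1.5→5.5]: (632.8+205.2)/2 × 4 = 1676.0
  [5.5→7.5]: (205.2+102.7)/2 × 2 = 307.9
  [7.5→10.5]: (102.7+36.1)/2 × 3 = 208.2
  Sum = 2806.825 ng/mL·hr
k_e = ln2 / t½ = 0.693147 / 1.99 = 0.3483 hr^-1
Extrapolated tail: C_last / k_e = 36.1 / 0.3483 = 103.646
AUC_0→∞ = 2806.825 + 103.646 = 2910.471 ng/mL·hr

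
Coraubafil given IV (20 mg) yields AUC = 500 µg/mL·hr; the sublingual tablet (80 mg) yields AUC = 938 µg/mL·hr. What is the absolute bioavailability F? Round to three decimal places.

F = 0.469

F = (AUC_ev / D_ev) / (AUC_iv / D_iv)
  = (938/80) / (500/20)
  = 11.725 / 25 = 0.4690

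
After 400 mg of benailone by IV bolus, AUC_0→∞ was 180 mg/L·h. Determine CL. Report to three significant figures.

CL = Dose_iv / AUC_0→∞
   = 400 / 180 = 2.22222 L/h

CL = 2.22 L/h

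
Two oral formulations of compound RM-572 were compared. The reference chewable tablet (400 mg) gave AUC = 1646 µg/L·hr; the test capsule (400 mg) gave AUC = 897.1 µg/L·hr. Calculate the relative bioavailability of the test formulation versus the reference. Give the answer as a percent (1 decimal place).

F_rel = 54.5%

F_rel = (AUC_test/D_test) / (AUC_ref/D_ref)
      = (897.1/400) / (1646/400)
      = 2.24275 / 4.115 = 0.5450 = 54.50%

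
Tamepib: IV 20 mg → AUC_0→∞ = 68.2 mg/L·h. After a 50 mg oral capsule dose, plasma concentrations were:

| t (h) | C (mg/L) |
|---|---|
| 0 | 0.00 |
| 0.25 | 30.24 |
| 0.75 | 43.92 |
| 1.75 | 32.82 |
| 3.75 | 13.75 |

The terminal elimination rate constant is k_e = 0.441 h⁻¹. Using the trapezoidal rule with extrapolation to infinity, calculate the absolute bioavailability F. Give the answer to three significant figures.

F = 0.812

Trapezoidal AUC_0→3.75 (oral capsule):
  [0→0.25]: (0.00+30.24)/2 × 0.25 = 3.78
  [0.25→0.75]: (30.24+43.92)/2 × 0.5 = 18.54
  [0.75→1.75]: (43.92+32.82)/2 × 1 = 38.37
  [1.75→3.75]: (32.82+13.75)/2 × 2 = 46.57
  Sum = 107.26 mg/L·h
Tail: C_last/k_e = 13.75/0.441 = 31.179
AUC_0→∞ (oral capsule) = 107.26 + 31.179 = 138.439 mg/L·h
F = (AUC_ev/D_ev)/(AUC_iv/D_iv) = (138.439/50)/(68.2/20) = 2.76878/3.41 = 0.8120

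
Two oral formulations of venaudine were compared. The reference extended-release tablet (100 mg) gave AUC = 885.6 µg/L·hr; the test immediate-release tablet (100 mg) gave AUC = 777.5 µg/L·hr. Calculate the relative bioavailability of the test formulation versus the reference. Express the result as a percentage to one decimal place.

F_rel = 87.8%

F_rel = (AUC_test/D_test) / (AUC_ref/D_ref)
      = (777.5/100) / (885.6/100)
      = 7.775 / 8.856 = 0.8779 = 87.79%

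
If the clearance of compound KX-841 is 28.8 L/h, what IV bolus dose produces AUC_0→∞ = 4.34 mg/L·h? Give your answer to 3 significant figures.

Dose_iv = CL × AUC_0→∞
     = 28.8 × 4.34 = 124.992 mg

Dose = 125 mg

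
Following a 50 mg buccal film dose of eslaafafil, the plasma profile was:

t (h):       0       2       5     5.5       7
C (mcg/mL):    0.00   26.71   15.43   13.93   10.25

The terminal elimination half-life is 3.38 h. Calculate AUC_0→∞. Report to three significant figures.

AUC = 165 mcg/mL·h

Trapezoidal AUC_0→7:
  [0→2]: (0.00+26.71)/2 × 2 = 26.71
  [2→5]: (26.71+15.43)/2 × 3 = 63.21
  [5→5.5]: (15.43+13.93)/2 × 0.5 = 7.34
  [5.5→7]: (13.93+10.25)/2 × 1.5 = 18.135
  Sum = 115.395 mcg/mL·h
k_e = ln2 / t½ = 0.693147 / 3.38 = 0.2051 h^-1
Extrapolated tail: C_last / k_e = 10.25 / 0.2051 = 49.976
AUC_0→∞ = 115.395 + 49.976 = 165.371 mcg/mL·h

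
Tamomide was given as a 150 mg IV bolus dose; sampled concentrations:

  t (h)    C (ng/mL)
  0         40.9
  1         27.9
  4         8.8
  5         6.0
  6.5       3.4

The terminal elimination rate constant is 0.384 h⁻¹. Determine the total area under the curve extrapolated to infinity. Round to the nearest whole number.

AUC = 113 ng/mL·h

Trapezoidal AUC_0→6.5:
  [0→1]: (40.9+27.9)/2 × 1 = 34.4
  [1→4]: (27.9+8.8)/2 × 3 = 55.05
  [4→5]: (8.8+6.0)/2 × 1 = 7.4
  [5→6.5]: (6.0+3.4)/2 × 1.5 = 7.05
  Sum = 103.9 ng/mL·h
Extrapolated tail: C_last / k_e = 3.4 / 0.384 = 8.854
AUC_0→∞ = 103.9 + 8.854 = 112.754 ng/mL·h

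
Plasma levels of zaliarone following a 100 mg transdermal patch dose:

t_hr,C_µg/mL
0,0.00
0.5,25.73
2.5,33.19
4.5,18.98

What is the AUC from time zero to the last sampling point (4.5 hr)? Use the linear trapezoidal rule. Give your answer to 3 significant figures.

Trapezoidal AUC_0→4.5:
  [0→0.5]: (0.00+25.73)/2 × 0.5 = 6.4325
  [0.5→2.5]: (25.73+33.19)/2 × 2 = 58.92
  [2.5→4.5]: (33.19+18.98)/2 × 2 = 52.17
  Sum = 117.5225 µg/mL·hr

AUC = 118 µg/mL·hr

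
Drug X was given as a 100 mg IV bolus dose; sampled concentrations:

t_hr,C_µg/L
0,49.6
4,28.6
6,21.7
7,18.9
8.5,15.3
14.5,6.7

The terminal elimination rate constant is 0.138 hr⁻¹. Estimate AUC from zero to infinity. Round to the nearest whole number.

Trapezoidal AUC_0→14.5:
  [0→4]: (49.6+28.6)/2 × 4 = 156.4
  [4→6]: (28.6+21.7)/2 × 2 = 50.3
  [6→7]: (21.7+18.9)/2 × 1 = 20.3
  [7→8.5]: (18.9+15.3)/2 × 1.5 = 25.65
  [8.5→14.5]: (15.3+6.7)/2 × 6 = 66.0
  Sum = 318.65 µg/L·hr
Extrapolated tail: C_last / k_e = 6.7 / 0.138 = 48.551
AUC_0→∞ = 318.65 + 48.551 = 367.201 µg/L·hr

AUC = 367 µg/L·hr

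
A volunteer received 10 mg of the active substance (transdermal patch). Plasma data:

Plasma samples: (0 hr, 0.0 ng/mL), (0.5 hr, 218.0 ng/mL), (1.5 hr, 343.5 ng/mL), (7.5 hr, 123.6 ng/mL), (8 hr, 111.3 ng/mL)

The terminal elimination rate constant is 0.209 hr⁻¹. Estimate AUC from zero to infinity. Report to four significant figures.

Trapezoidal AUC_0→8:
  [0→0.5]: (0.0+218.0)/2 × 0.5 = 54.5
  [0.5→1.5]: (218.0+343.5)/2 × 1 = 280.75
  [1.5→7.5]: (343.5+123.6)/2 × 6 = 1401.3
  [7.5→8]: (123.6+111.3)/2 × 0.5 = 58.725
  Sum = 1795.275 ng/mL·hr
Extrapolated tail: C_last / k_e = 111.3 / 0.209 = 532.536
AUC_0→∞ = 1795.275 + 532.536 = 2327.811 ng/mL·hr

AUC = 2328 ng/mL·hr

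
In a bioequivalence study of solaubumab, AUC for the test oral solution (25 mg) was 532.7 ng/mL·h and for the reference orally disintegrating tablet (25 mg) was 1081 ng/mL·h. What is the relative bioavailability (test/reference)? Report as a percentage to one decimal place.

F_rel = 49.3%

F_rel = (AUC_test/D_test) / (AUC_ref/D_ref)
      = (532.7/25) / (1081/25)
      = 21.308 / 43.24 = 0.4928 = 49.28%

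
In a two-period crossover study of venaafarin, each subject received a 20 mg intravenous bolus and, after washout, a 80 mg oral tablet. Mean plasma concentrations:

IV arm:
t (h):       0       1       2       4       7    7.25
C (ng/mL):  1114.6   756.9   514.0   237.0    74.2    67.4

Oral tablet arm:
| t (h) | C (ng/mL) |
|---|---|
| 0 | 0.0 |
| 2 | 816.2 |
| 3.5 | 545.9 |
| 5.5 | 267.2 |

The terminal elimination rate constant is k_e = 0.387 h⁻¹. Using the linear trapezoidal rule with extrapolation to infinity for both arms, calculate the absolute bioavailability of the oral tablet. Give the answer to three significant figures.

F = 0.280

Trapezoidal AUC_0→7.25 (IV):
  [0→1]: (1114.6+756.9)/2 × 1 = 935.75
  [1→2]: (756.9+514.0)/2 × 1 = 635.45
  [2→4]: (514.0+237.0)/2 × 2 = 751.0
  [4→7]: (237.0+74.2)/2 × 3 = 466.8
  [7→7.25]: (74.2+67.4)/2 × 0.25 = 17.7
  Sum = 2806.7 ng/mL·h
IV tail: 67.4/0.387 = 174.160; AUC_iv,0→∞ = 2806.7 + 174.160 = 2980.86 ng/mL·h
Trapezoidal AUC_0→5.5 (oral tablet):
  [0→2]: (0.0+816.2)/2 × 2 = 816.2
  [2→3.5]: (816.2+545.9)/2 × 1.5 = 1021.575
  [3.5→5.5]: (545.9+267.2)/2 × 2 = 813.1
  Sum = 2650.875 ng/mL·h
oral tablet tail: 267.2/0.387 = 690.439; AUC_ev,0→∞ = 2650.875 + 690.439 = 3341.314 ng/mL·h
F = (AUC_ev/D_ev)/(AUC_iv/D_iv) = (3341.314/80)/(2980.86/20) = 41.766425/149.043 = 0.2802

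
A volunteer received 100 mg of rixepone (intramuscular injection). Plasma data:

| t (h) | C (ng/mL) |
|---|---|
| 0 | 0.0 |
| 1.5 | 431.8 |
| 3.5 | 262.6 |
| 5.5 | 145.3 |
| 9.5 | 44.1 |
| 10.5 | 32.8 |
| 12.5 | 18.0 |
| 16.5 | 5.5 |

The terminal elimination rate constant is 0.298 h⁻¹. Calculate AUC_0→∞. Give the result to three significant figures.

Trapezoidal AUC_0→16.5:
  [0→1.5]: (0.0+431.8)/2 × 1.5 = 323.85
  [1.5→3.5]: (431.8+262.6)/2 × 2 = 694.4
  [3.5→5.5]: (262.6+145.3)/2 × 2 = 407.9
  [5.5→9.5]: (145.3+44.1)/2 × 4 = 378.8
  [9.5→10.5]: (44.1+32.8)/2 × 1 = 38.45
  [10.5→12.5]: (32.8+18.0)/2 × 2 = 50.8
  [12.5→16.5]: (18.0+5.5)/2 × 4 = 47.0
  Sum = 1941.2 ng/mL·h
Extrapolated tail: C_last / k_e = 5.5 / 0.298 = 18.456
AUC_0→∞ = 1941.2 + 18.456 = 1959.656 ng/mL·h

AUC = 1960 ng/mL·h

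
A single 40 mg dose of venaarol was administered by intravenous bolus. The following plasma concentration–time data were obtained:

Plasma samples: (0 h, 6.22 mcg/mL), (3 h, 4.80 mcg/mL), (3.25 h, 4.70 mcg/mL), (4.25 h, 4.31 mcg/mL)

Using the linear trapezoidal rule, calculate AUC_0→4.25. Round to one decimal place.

AUC = 22.2 mcg/mL·h

Trapezoidal AUC_0→4.25:
  [0→3]: (6.22+4.80)/2 × 3 = 16.53
  [3→3.25]: (4.80+4.70)/2 × 0.25 = 1.1875
  [3.25→4.25]: (4.70+4.31)/2 × 1 = 4.505
  Sum = 22.2225 mcg/mL·h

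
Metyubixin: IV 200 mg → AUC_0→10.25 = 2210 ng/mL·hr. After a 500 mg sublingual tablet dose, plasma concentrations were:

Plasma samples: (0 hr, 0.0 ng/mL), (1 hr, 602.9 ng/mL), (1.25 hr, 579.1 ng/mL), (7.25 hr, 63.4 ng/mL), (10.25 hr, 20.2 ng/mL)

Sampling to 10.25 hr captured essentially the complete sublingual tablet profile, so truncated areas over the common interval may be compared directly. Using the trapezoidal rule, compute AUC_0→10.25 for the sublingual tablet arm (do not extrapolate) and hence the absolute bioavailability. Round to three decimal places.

F = 0.453

Trapezoidal AUC_0→10.25 (sublingual tablet):
  [0→1]: (0.0+602.9)/2 × 1 = 301.45
  [1→1.25]: (602.9+579.1)/2 × 0.25 = 147.75
  [1.25→7.25]: (579.1+63.4)/2 × 6 = 1927.5
  [7.25→10.25]: (63.4+20.2)/2 × 3 = 125.4
  Sum = 2502.1 ng/mL·hr
F = (AUC_ev/D_ev)/(AUC_iv/D_iv) = (2502.1/500)/(2210/200) = 5.0042/11.05 = 0.4529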